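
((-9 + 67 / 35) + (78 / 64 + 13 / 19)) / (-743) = 110289 / 15811040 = 0.01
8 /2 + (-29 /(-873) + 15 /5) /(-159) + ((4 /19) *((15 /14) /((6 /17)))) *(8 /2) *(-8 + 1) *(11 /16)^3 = -4952933465 /2700628992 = -1.83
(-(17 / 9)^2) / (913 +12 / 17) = -4913 / 1258173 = -0.00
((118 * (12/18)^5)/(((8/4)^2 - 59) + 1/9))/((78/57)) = -944/4563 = -0.21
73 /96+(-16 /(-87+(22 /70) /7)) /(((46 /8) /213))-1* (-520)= 3102099337 /5879904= 527.58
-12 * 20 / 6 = -40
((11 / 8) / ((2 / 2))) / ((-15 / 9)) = -33 / 40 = -0.82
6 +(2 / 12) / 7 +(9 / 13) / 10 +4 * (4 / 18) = 28591 / 4095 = 6.98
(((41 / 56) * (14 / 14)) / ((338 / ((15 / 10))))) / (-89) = -123 / 3369184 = -0.00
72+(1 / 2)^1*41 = 185 / 2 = 92.50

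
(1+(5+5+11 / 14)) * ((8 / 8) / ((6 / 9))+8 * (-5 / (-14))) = 10065 / 196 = 51.35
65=65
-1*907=-907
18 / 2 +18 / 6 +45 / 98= 1221 / 98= 12.46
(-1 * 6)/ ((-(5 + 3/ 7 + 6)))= 21/ 40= 0.52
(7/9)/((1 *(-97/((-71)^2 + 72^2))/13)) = -930475/873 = -1065.84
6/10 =0.60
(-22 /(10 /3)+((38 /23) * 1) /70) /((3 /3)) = -5294 /805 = -6.58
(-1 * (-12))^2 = 144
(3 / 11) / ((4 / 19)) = 57 / 44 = 1.30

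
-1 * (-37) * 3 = 111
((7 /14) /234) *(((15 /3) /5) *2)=1 /234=0.00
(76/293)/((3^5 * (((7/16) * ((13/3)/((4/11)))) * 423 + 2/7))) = 34048/70352799885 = 0.00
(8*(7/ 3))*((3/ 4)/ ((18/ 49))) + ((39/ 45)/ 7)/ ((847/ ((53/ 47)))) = 477909112/ 12539835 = 38.11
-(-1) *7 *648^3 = 1904684544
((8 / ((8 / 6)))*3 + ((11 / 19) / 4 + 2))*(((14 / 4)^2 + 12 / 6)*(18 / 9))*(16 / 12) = 1531 / 2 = 765.50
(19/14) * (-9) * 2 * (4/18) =-38/7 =-5.43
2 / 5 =0.40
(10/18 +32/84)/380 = 59/23940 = 0.00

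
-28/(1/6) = -168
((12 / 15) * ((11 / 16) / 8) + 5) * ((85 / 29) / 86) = 13787 / 79808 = 0.17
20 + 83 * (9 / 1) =767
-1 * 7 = -7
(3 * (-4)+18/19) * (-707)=7814.21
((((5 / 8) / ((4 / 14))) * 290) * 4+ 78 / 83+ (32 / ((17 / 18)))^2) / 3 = 176853925 / 143922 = 1228.82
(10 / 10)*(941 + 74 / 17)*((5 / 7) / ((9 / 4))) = 107140 / 357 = 300.11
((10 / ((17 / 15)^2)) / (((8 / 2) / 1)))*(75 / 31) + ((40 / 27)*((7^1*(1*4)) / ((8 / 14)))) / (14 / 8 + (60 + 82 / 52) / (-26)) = -11394188515 / 101111274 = -112.69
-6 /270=-1 /45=-0.02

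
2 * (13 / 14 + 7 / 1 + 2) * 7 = 139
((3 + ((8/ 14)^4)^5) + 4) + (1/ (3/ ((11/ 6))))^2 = 190624080426762469813/ 25852694280426288324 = 7.37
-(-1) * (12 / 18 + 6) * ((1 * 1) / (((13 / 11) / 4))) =880 / 39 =22.56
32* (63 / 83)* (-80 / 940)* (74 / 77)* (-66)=511488 / 3901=131.12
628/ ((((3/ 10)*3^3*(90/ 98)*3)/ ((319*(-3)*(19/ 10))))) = -51168.48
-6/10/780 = -1/1300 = -0.00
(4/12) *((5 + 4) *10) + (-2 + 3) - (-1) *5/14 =31.36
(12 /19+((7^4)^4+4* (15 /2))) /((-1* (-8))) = 631425680823001 /152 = 4154116321203.95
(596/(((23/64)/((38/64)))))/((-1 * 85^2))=-22648/166175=-0.14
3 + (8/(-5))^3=-137/125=-1.10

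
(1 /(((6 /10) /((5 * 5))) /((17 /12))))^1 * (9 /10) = 425 /8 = 53.12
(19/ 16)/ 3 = 19/ 48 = 0.40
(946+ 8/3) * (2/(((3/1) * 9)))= 5692/81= 70.27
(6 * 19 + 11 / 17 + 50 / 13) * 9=1066.44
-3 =-3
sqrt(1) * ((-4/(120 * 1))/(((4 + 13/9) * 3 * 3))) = -1/1470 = -0.00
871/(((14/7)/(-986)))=-429403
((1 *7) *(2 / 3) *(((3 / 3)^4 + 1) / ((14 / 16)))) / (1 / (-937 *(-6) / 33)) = 59968 / 33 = 1817.21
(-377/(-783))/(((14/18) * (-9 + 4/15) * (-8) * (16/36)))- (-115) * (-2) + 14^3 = 73771401/29344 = 2514.02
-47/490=-0.10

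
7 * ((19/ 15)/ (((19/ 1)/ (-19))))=-133/ 15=-8.87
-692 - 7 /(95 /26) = -65922 /95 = -693.92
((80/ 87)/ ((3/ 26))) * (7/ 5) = 2912/ 261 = 11.16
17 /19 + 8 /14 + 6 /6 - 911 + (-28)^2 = -16563 /133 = -124.53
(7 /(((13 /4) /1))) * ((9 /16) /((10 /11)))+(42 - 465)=-219267 /520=-421.67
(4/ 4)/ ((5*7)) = 1/ 35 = 0.03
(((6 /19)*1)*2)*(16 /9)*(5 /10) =32 /57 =0.56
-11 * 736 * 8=-64768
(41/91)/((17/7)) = 41/221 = 0.19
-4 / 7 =-0.57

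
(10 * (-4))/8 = -5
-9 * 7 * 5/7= -45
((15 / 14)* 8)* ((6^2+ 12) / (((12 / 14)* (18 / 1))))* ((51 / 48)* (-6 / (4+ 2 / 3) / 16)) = -255 / 112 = -2.28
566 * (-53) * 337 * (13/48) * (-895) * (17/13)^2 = 1307413858265/312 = 4190429032.90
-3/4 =-0.75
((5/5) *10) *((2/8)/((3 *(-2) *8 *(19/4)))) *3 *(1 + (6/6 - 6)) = 5/38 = 0.13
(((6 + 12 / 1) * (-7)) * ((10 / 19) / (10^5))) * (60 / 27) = -7 / 4750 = -0.00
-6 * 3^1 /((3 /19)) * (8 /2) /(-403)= 456 /403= 1.13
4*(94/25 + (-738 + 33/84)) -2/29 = -14897447/5075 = -2935.46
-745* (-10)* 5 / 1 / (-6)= -18625 / 3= -6208.33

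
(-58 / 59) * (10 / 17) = -580 / 1003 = -0.58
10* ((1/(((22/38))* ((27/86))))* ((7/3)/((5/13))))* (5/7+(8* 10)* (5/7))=212420/11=19310.91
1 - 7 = -6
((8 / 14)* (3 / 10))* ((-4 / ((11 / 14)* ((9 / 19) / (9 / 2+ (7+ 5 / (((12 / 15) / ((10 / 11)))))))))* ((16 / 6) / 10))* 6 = -153216 / 3025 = -50.65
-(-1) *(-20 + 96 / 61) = -1124 / 61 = -18.43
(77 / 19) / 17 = 77 / 323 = 0.24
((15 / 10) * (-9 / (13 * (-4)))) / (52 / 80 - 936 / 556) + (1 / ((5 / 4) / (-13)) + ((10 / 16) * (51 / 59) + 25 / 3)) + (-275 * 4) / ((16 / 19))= -345882947993 / 264430920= -1308.03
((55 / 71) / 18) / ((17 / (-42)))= -385 / 3621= -0.11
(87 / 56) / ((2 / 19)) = 1653 / 112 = 14.76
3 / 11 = 0.27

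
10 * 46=460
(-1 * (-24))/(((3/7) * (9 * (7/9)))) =8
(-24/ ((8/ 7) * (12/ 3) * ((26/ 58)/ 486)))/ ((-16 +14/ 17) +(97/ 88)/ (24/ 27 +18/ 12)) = 793308978/ 2050945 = 386.80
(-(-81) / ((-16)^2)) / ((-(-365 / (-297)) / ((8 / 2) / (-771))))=8019 / 6003520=0.00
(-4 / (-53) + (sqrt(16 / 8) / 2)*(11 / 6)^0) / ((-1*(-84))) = 1 / 1113 + sqrt(2) / 168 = 0.01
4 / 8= 1 / 2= 0.50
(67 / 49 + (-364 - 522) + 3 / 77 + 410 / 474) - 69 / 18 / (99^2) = -201170348807 / 227638026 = -883.73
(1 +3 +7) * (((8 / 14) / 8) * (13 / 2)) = 143 / 28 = 5.11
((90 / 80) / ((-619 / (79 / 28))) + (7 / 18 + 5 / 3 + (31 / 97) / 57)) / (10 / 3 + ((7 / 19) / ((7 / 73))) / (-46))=108758887877 / 171906471408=0.63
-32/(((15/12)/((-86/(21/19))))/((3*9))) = 1882368/35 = 53781.94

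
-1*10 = -10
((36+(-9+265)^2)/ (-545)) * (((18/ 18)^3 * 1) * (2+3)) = -65572/ 109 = -601.58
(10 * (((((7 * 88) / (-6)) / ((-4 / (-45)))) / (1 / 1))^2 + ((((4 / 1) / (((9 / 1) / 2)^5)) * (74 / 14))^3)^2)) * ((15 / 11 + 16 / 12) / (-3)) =-5921305909006604195258170046519114899257290 / 493740460612170201598069351394780451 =-11992750.00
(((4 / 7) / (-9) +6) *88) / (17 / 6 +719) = 0.72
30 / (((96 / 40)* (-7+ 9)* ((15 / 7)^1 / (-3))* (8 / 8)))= -35 / 4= -8.75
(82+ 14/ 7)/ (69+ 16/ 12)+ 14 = 3206/ 211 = 15.19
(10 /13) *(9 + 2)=110 /13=8.46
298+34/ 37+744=38588/ 37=1042.92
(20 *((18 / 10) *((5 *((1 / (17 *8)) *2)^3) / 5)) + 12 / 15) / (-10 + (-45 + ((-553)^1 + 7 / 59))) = -18554143 / 14096379600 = -0.00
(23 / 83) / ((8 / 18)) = 207 / 332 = 0.62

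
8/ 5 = 1.60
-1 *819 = -819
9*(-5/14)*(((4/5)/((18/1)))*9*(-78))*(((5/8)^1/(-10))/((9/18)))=-12.54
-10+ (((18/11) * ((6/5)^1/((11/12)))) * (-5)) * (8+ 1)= -12874/121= -106.40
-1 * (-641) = 641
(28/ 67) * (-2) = -56/ 67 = -0.84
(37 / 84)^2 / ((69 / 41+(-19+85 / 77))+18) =0.11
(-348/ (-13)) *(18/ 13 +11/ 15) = 47908/ 845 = 56.70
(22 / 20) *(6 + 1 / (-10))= 649 / 100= 6.49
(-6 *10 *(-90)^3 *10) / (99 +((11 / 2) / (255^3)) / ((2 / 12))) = 1208782237500000 / 273592693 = 4418181.73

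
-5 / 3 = -1.67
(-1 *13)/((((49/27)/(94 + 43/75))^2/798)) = -6039390927258/214375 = -28172085.96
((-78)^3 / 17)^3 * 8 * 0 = 0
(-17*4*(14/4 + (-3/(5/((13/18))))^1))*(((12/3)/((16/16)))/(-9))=12512/135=92.68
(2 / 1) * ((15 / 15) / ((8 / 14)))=7 / 2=3.50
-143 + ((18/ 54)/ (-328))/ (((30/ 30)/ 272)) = -17623/ 123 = -143.28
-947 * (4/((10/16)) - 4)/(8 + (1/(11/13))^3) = -15125484/64225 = -235.51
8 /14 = 4 /7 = 0.57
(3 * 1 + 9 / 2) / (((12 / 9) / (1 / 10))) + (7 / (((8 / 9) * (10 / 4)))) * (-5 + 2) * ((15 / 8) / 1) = -549 / 32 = -17.16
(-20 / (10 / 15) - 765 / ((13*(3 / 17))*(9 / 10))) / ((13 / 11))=-171820 / 507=-338.90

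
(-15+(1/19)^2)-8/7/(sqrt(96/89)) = -5414/361-sqrt(534)/21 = -16.10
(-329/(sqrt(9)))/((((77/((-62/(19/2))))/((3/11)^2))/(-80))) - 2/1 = -1449298/25289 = -57.31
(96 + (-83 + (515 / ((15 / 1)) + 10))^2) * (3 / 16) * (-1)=-895 / 3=-298.33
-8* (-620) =4960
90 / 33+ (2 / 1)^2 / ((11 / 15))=90 / 11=8.18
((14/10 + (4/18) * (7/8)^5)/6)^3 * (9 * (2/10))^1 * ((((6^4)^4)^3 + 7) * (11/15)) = 476146294786761432718765500000000000.00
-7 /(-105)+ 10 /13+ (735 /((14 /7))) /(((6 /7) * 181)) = 452437 /141180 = 3.20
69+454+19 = 542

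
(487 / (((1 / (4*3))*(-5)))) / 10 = -2922 / 25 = -116.88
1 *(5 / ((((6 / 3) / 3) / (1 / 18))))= 5 / 12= 0.42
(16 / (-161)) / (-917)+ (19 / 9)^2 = 53298253 / 11958597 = 4.46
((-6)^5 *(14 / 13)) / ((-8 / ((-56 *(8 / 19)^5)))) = -24970788864 / 32189287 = -775.75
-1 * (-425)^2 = -180625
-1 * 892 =-892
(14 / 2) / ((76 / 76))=7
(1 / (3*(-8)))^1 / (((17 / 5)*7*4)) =-5 / 11424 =-0.00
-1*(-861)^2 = -741321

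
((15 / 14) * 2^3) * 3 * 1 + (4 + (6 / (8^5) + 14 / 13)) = 45908241 / 1490944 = 30.79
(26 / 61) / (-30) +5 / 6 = 1499 / 1830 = 0.82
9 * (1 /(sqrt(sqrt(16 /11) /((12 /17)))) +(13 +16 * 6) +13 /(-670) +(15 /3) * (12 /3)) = 9 * 11^(1 /4) * sqrt(51) /17 +777753 /670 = 1167.71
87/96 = 29/32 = 0.91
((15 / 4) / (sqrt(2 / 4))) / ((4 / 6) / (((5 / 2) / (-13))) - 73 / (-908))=-51075*sqrt(2) / 46121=-1.57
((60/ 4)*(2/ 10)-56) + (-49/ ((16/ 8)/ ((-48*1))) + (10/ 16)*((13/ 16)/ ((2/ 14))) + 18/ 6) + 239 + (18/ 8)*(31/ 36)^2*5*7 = 1643845/ 1152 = 1426.95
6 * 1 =6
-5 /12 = -0.42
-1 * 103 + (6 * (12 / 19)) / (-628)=-307267 / 2983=-103.01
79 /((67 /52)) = 4108 /67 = 61.31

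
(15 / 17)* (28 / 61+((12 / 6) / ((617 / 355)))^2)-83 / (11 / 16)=-517427977024 / 4342519423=-119.15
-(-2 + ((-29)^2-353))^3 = -114791256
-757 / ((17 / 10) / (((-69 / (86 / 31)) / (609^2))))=2698705 / 90371337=0.03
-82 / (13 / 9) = -738 / 13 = -56.77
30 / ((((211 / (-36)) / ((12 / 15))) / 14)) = -12096 / 211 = -57.33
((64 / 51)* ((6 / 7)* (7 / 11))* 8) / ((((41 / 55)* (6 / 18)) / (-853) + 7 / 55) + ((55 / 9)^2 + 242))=353756160 / 18054480233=0.02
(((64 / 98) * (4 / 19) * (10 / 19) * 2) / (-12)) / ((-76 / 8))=1280 / 1008273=0.00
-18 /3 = -6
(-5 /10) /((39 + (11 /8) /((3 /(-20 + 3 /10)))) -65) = 120 /8407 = 0.01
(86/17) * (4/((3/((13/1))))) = 87.69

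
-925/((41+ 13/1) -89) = 185/7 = 26.43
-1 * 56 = -56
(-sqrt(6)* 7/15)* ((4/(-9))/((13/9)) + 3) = -49* sqrt(6)/39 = -3.08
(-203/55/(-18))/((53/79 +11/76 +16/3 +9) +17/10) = 609406/50074761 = 0.01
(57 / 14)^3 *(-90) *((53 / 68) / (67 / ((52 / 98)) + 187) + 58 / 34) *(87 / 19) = -47514.99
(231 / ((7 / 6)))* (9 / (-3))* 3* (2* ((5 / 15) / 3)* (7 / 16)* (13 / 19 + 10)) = -140679 / 76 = -1851.04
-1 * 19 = -19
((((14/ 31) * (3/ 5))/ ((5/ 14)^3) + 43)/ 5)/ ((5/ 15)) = 2845119/ 96875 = 29.37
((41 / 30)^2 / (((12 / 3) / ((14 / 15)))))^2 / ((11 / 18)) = 138462289 / 445500000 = 0.31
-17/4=-4.25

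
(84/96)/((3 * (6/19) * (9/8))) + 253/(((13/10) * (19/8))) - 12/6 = 3231703/40014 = 80.76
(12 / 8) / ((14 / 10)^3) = 0.55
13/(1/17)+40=261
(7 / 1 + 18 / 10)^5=52773.19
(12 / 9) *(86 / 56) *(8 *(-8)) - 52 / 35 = -1988 / 15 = -132.53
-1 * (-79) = 79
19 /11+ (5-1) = 63 /11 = 5.73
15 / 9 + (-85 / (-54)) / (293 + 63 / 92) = 1.67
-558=-558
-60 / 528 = -5 / 44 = -0.11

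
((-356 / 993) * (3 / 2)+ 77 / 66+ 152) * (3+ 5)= 1212484 / 993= 1221.03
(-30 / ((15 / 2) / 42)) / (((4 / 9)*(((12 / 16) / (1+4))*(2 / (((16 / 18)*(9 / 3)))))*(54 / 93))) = -17360 / 3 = -5786.67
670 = 670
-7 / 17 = -0.41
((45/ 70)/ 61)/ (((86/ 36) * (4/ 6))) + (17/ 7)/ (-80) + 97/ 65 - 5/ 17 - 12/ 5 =-1.23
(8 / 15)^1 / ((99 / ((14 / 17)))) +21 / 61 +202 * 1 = 311605867 / 1539945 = 202.35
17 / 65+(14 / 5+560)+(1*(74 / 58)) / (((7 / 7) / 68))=649.82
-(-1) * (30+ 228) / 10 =129 / 5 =25.80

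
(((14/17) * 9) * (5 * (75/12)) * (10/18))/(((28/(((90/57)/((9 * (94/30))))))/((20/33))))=78125/500973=0.16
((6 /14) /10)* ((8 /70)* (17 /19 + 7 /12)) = 0.01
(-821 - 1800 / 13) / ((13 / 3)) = -37419 / 169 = -221.41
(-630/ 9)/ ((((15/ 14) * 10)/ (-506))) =49588/ 15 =3305.87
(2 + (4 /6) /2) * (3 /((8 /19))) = 133 /8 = 16.62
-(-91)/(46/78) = 3549/23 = 154.30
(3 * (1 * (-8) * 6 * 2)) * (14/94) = -2016/47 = -42.89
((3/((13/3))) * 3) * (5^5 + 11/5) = 422172/65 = 6494.95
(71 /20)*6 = 213 /10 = 21.30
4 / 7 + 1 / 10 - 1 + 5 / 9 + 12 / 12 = 773 / 630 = 1.23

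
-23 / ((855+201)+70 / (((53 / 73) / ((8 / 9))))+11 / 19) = -208449 / 10352495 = -0.02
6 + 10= 16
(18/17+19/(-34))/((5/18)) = 1.80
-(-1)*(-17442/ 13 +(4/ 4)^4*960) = -4962/ 13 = -381.69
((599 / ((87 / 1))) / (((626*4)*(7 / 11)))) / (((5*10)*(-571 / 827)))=-5449103 / 43536922800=-0.00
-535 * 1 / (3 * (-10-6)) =535 / 48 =11.15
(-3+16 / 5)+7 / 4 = 39 / 20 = 1.95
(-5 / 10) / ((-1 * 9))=0.06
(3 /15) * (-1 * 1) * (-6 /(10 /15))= 9 /5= 1.80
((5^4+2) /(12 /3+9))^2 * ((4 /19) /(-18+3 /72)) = -1986336 /72839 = -27.27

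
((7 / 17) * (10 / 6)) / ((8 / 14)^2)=1715 / 816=2.10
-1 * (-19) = 19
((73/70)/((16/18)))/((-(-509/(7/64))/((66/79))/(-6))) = -65043/51470080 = -0.00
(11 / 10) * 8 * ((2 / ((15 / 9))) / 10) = 132 / 125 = 1.06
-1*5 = -5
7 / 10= 0.70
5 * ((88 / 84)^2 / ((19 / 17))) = 41140 / 8379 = 4.91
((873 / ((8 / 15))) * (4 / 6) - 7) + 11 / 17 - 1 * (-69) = 78465 / 68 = 1153.90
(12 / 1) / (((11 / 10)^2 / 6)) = 7200 / 121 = 59.50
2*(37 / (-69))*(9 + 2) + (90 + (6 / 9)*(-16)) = 4660 / 69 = 67.54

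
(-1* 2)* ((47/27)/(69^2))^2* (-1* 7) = 30926/16524331209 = 0.00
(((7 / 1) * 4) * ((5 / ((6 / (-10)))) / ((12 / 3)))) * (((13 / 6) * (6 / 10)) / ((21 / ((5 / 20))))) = -65 / 72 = -0.90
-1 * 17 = -17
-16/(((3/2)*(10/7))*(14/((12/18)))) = -16/45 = -0.36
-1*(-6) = 6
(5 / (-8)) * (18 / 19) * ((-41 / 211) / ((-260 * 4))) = -369 / 3335488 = -0.00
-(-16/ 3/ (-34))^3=-512/ 132651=-0.00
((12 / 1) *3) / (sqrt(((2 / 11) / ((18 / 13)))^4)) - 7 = 351653 / 169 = 2080.79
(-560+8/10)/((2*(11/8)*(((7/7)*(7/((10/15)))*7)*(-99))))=7456/266805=0.03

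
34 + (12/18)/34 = 1735/51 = 34.02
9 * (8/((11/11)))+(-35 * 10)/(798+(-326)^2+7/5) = 72.00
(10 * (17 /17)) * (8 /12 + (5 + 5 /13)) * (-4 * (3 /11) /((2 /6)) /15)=-1888 /143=-13.20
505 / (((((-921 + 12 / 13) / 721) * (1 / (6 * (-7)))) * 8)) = 2077.60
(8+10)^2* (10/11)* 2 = 6480/11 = 589.09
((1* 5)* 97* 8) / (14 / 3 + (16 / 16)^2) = 11640 / 17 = 684.71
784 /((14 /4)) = 224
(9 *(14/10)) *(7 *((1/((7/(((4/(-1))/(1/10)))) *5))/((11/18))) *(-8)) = 72576/55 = 1319.56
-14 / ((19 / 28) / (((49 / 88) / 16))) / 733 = -2401 / 2451152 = -0.00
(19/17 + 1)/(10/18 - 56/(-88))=1782/1003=1.78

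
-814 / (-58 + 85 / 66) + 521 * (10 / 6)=882.69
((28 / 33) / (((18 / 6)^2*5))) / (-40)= -7 / 14850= -0.00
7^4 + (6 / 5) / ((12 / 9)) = 24019 / 10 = 2401.90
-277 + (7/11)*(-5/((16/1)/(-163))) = -43047/176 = -244.59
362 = 362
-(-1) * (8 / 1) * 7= 56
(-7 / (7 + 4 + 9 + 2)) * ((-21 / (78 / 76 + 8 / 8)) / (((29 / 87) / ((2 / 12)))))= 1.65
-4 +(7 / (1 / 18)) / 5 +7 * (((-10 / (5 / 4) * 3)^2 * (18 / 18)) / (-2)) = -9974 / 5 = -1994.80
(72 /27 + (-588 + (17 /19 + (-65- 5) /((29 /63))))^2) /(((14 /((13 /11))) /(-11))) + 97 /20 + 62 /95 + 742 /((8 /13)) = -32269741884253 /63756210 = -506142.73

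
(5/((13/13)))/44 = 5/44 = 0.11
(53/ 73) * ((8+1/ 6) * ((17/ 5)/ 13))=44149/ 28470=1.55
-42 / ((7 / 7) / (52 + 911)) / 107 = -378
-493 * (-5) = 2465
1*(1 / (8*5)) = 1 / 40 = 0.02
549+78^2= 6633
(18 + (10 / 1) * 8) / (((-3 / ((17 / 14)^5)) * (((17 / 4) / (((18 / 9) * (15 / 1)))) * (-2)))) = 304.38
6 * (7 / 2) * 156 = 3276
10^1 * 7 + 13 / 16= 1133 / 16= 70.81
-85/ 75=-17/ 15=-1.13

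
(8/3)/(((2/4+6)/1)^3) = 64/6591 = 0.01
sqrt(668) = 2 *sqrt(167) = 25.85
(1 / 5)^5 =1 / 3125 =0.00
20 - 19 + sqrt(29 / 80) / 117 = sqrt(145) / 2340 + 1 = 1.01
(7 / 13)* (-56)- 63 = -1211 / 13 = -93.15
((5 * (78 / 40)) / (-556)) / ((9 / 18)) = -39 / 1112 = -0.04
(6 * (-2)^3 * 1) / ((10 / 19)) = -456 / 5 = -91.20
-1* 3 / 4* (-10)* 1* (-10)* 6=-450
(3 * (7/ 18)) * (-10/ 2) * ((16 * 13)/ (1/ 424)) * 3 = -1543360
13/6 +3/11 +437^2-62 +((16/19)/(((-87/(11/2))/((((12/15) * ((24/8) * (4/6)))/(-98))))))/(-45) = 190909.44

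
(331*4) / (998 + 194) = 331 / 298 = 1.11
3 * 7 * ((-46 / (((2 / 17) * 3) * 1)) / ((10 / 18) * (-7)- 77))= 3519 / 104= 33.84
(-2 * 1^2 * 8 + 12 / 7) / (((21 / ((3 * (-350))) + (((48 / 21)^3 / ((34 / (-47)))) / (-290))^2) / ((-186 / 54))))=-633163304165000 / 215656767297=-2935.98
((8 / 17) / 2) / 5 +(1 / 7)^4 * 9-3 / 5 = -112082 / 204085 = -0.55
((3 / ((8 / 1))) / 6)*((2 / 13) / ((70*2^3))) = 1 / 58240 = 0.00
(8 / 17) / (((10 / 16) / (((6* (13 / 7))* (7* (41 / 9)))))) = 68224 / 255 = 267.55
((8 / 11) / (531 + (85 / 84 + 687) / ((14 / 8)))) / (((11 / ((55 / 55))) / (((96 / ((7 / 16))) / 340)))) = 32256 / 698608625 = 0.00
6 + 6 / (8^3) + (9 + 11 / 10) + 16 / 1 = 41103 / 1280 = 32.11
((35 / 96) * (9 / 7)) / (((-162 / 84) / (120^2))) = -3500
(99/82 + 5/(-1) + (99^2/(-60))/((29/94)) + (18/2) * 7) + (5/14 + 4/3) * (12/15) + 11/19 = -1110929816/2372055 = -468.34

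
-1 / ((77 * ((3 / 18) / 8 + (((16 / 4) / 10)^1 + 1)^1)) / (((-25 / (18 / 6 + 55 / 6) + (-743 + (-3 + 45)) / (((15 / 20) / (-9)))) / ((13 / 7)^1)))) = -147342240 / 3559699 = -41.39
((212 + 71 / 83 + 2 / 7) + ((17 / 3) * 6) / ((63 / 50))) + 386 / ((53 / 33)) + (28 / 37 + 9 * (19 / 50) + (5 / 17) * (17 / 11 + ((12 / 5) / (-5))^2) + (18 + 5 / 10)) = 120722640049516 / 239688862875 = 503.66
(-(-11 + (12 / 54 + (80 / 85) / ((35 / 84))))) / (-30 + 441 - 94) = 6517 / 242505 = 0.03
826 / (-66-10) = -413 / 38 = -10.87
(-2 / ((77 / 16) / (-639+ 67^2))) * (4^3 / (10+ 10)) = -5120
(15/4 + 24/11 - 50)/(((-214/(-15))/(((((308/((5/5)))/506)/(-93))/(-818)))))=-67865/2745865672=-0.00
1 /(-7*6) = -1 /42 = -0.02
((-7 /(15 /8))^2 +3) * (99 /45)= 41921 /1125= 37.26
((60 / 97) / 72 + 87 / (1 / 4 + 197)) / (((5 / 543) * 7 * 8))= 12457687 / 14286160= 0.87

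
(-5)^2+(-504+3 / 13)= -6224 / 13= -478.77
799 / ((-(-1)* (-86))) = -9.29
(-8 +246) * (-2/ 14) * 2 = -68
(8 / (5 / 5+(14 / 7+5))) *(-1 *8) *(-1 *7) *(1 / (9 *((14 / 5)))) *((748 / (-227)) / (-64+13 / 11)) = 164560 / 1411713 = 0.12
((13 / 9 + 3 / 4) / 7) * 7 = 79 / 36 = 2.19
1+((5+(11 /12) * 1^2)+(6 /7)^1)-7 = 65 /84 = 0.77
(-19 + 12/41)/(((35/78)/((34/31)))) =-2034084/44485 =-45.73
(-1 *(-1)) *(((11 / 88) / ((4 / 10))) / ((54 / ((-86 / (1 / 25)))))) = -5375 / 432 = -12.44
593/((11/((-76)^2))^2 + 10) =19783770368/333621881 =59.30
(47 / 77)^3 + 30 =30.23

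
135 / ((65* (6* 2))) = 9 / 52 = 0.17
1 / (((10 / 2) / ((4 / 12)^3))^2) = 1 / 18225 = 0.00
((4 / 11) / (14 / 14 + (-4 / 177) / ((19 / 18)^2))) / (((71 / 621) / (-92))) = -4867417872 / 16297127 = -298.67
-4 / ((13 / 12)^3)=-6912 / 2197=-3.15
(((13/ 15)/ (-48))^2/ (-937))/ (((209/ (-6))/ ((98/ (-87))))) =-8281/ 736018747200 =-0.00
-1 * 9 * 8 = -72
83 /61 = 1.36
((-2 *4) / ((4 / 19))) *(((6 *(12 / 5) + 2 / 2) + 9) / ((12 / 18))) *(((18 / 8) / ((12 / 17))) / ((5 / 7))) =-1241289 / 200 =-6206.44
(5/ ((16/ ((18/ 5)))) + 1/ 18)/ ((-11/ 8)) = -85/ 99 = -0.86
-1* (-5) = 5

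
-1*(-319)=319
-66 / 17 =-3.88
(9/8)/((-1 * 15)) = -3/40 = -0.08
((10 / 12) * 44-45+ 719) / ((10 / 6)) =2132 / 5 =426.40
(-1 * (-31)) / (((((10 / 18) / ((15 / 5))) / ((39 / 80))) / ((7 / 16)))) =228501 / 6400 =35.70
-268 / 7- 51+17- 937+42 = -6771 / 7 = -967.29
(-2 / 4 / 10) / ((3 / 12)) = -1 / 5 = -0.20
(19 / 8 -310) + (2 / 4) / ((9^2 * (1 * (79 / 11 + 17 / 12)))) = -75417169 / 245160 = -307.62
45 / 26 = 1.73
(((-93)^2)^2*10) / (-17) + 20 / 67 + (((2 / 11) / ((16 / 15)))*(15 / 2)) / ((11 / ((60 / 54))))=-48515660689065 / 1102552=-44003058.98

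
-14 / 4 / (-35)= 1 / 10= 0.10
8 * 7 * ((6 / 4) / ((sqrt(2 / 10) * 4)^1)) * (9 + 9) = 378 * sqrt(5) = 845.23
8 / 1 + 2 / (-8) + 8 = 63 / 4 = 15.75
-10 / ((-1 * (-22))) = -5 / 11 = -0.45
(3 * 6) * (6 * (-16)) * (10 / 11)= -17280 / 11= -1570.91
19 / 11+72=811 / 11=73.73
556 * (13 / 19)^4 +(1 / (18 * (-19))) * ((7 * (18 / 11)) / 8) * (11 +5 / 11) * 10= 3827815577 / 31537682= 121.37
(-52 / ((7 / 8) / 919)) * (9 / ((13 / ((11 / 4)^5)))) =-1332052821 / 224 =-5946664.38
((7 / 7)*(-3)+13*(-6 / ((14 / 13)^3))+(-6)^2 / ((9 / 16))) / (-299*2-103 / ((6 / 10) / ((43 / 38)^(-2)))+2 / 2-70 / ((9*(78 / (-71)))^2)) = 453547110159 / 228710743763446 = 0.00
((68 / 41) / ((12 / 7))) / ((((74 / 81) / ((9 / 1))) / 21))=607257 / 3034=200.15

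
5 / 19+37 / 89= 1148 / 1691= 0.68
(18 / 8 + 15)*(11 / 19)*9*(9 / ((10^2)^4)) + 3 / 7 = 0.43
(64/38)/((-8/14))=-56/19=-2.95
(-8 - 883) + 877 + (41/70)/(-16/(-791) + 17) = -1880187/134630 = -13.97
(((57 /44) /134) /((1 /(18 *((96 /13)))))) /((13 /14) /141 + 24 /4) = 24303888 /113601917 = 0.21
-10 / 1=-10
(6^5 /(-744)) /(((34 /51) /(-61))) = 29646 /31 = 956.32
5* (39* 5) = 975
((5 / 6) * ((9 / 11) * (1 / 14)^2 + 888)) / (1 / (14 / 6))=3190895 / 1848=1726.67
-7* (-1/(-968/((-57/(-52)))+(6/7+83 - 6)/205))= -0.01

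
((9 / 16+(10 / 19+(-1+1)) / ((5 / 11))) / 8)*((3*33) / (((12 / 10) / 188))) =4055865 / 1216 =3335.42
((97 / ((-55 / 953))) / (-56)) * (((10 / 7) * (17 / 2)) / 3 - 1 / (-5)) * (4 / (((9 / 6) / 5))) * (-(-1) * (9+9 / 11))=494744232 / 29645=16688.96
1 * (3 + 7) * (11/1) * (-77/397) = -8470/397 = -21.34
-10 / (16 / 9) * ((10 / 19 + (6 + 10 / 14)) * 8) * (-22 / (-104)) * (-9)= 4290165 / 6916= 620.32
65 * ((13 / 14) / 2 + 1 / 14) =975 / 28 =34.82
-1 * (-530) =530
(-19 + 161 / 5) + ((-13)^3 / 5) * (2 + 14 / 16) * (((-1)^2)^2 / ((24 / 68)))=-855859 / 240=-3566.08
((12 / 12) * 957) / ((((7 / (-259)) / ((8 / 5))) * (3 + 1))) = -70818 / 5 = -14163.60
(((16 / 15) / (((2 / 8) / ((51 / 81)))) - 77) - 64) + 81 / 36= -220423 / 1620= -136.06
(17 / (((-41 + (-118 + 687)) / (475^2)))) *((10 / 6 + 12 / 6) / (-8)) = -3835625 / 1152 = -3329.54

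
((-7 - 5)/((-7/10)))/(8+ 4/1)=10/7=1.43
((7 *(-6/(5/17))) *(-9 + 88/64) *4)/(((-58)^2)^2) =21777/56582480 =0.00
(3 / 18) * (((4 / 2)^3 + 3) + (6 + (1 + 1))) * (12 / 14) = 19 / 7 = 2.71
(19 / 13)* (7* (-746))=-7632.15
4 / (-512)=-1 / 128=-0.01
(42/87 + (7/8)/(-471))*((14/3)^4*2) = 504680596/1106379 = 456.16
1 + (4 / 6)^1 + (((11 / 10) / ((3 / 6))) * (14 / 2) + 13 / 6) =19.23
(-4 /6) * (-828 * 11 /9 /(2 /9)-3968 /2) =13076 /3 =4358.67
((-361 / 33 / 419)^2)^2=16983563041 / 36552059447593041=0.00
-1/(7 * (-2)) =1/14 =0.07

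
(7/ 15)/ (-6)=-7/ 90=-0.08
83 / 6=13.83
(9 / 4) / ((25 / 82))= 369 / 50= 7.38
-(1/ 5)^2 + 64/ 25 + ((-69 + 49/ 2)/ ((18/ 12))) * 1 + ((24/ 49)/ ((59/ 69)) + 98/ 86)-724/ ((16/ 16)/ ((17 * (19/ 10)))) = -218268463813/ 9323475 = -23410.63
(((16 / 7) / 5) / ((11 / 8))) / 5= 128 / 1925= 0.07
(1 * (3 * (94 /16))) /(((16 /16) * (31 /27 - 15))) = -3807 /2992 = -1.27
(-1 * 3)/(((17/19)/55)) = -3135/17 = -184.41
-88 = -88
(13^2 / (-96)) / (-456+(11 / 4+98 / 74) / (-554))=1732081 / 448667460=0.00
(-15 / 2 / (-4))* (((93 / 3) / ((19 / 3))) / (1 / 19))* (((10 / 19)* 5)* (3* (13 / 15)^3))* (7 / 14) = 448.07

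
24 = 24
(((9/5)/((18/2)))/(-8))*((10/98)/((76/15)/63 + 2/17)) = -2295/178192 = -0.01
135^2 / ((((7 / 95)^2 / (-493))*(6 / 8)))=-108118597500 / 49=-2206501989.80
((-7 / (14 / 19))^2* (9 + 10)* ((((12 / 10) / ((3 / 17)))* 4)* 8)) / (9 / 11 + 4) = 20522128 / 265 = 77441.99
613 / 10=61.30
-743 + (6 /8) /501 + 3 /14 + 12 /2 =-3445203 /4676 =-736.78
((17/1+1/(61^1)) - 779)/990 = -0.77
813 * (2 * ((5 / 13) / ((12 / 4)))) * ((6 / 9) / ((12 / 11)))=14905 / 117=127.39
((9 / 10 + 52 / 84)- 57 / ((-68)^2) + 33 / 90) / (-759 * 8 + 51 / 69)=-0.00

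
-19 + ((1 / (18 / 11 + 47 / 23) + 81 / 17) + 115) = 1599104 / 15827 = 101.04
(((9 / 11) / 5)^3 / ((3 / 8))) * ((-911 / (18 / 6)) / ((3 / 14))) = -2754864 / 166375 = -16.56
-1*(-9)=9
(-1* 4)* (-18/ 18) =4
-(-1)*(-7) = -7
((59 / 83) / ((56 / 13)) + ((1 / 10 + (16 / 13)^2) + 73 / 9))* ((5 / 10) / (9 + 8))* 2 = 0.58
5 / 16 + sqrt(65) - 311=-4971 / 16 + sqrt(65)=-302.63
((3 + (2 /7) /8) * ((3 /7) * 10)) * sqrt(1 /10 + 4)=26.34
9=9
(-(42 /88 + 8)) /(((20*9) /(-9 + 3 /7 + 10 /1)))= -373 /5544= -0.07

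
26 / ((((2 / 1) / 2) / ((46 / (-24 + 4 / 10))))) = -50.68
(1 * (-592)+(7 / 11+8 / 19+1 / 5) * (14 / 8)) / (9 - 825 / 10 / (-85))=-20955577 / 354255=-59.15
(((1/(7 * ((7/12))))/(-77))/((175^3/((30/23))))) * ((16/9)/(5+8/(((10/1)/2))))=-128/613907188125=-0.00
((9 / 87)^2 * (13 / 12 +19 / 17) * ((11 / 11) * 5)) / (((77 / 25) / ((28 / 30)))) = 11225 / 314534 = 0.04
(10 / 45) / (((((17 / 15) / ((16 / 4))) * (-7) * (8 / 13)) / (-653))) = 42445 / 357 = 118.89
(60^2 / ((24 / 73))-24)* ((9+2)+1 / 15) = 604572 / 5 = 120914.40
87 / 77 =1.13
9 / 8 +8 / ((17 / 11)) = 857 / 136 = 6.30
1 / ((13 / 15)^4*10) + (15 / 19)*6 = 5333355 / 1085318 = 4.91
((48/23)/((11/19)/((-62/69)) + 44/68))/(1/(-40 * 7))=-53829888/253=-212766.36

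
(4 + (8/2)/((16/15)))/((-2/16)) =-62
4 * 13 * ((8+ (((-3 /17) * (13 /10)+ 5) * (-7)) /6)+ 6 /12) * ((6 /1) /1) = 77818 /85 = 915.51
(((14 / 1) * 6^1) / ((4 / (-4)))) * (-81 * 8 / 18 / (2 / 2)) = 3024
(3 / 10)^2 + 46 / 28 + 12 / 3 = 4013 / 700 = 5.73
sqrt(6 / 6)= 1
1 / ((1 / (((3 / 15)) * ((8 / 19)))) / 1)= 8 / 95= 0.08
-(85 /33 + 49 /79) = -8332 /2607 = -3.20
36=36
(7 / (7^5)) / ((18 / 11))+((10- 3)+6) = 561845 / 43218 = 13.00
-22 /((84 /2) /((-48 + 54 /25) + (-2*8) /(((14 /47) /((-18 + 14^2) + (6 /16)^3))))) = 1183929263 /235200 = 5033.71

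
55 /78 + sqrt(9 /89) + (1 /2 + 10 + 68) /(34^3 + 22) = 3 * sqrt(89) /89 + 2169053 /3067428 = 1.03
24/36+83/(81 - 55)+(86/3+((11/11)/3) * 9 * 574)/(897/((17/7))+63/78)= 109602895/12761658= 8.59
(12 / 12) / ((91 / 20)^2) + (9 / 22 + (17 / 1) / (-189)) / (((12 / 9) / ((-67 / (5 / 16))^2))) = 225505509968 / 20495475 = 11002.70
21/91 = 3/13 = 0.23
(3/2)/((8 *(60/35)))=7/64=0.11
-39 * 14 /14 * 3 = -117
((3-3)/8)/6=0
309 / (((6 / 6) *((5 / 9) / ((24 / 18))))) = 3708 / 5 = 741.60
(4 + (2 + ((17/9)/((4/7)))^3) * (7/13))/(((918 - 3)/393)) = 1948678579/184991040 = 10.53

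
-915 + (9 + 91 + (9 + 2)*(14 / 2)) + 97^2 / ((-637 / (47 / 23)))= -11254661 / 14651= -768.18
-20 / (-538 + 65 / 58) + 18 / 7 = 568622 / 217973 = 2.61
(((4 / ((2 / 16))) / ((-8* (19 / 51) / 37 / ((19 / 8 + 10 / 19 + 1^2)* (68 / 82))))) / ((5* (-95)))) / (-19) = -19022847 / 133579025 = -0.14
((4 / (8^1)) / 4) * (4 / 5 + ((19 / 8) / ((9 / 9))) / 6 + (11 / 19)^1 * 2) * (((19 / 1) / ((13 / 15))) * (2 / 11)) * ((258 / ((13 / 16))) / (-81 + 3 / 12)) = -2769114 / 600457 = -4.61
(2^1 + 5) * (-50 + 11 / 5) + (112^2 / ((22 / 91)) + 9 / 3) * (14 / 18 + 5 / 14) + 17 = 36900937 / 630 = 58572.92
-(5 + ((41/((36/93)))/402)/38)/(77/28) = -917831/504108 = -1.82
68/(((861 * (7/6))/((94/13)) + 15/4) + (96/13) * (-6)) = 83096/120199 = 0.69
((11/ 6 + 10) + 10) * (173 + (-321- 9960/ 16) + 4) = -16735.25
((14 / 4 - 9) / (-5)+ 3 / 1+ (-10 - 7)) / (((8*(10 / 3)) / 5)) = -387 / 160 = -2.42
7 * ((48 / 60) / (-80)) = -7 / 100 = -0.07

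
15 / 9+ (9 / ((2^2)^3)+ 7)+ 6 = 2843 / 192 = 14.81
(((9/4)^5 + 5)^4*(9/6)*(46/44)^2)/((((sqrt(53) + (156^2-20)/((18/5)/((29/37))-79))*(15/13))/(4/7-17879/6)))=204300242.24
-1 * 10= -10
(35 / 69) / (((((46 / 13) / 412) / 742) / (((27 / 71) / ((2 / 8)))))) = 2503715760 / 37559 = 66660.87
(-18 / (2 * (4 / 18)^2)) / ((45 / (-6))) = 243 / 10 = 24.30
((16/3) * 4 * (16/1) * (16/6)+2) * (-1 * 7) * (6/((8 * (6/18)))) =-28735/2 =-14367.50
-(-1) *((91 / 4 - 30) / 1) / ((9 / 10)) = -145 / 18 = -8.06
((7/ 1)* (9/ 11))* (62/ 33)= 1302/ 121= 10.76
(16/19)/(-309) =-16/5871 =-0.00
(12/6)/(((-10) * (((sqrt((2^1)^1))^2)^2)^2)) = -1/80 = -0.01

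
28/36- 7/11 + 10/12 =0.97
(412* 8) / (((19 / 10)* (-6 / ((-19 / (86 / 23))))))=189520 / 129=1469.15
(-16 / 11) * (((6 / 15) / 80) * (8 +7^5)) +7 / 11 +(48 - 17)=-4986 / 55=-90.65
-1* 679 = -679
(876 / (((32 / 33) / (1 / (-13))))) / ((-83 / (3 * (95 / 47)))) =2059695 / 405704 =5.08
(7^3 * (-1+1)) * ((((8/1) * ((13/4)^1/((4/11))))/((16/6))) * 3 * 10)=0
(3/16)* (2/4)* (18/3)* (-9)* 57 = -4617/16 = -288.56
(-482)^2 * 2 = 464648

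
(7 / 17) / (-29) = -7 / 493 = -0.01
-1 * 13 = -13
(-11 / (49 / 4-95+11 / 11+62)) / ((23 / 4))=176 / 1817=0.10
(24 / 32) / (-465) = -1 / 620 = -0.00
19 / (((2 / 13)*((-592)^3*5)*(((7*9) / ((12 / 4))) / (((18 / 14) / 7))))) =-741 / 711638179840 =-0.00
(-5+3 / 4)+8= 15 / 4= 3.75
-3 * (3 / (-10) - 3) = 99 / 10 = 9.90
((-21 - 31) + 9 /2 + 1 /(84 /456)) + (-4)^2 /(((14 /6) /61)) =5267 /14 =376.21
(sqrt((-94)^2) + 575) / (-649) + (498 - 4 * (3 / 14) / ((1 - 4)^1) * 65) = 2342101 / 4543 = 515.54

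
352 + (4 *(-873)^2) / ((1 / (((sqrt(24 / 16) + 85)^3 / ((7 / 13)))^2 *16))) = 109802319369280452720 *sqrt(6) / 49 + 3118597833262673080264 / 49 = 69133826291663841444.57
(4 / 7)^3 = 0.19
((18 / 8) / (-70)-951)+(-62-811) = -510729 / 280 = -1824.03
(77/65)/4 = 77/260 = 0.30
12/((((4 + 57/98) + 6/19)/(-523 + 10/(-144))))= -35062391/27357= -1281.66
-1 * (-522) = 522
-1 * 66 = -66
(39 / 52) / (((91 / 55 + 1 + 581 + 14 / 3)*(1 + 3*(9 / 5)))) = 2475 / 12425344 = 0.00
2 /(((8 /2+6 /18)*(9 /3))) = 2 /13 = 0.15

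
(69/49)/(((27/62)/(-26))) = -37076/441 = -84.07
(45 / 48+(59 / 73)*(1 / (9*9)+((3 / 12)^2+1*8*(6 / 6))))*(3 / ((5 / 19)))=1341647 / 15768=85.09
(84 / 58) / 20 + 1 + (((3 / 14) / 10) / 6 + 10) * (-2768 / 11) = -2516.19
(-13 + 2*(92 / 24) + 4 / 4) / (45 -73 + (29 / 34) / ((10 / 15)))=884 / 5451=0.16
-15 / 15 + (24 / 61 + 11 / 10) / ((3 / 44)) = 19127 / 915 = 20.90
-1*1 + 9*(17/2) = 151/2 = 75.50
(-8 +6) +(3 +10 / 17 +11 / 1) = 214 / 17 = 12.59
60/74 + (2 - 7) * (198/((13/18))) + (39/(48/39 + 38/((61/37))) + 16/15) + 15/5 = -63174426527/46305870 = -1364.29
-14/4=-7/2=-3.50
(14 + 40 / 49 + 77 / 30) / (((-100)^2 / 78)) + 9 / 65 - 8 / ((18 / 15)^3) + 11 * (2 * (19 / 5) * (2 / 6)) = 20218358339 / 859950000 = 23.51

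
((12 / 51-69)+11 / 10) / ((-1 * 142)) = 11503 / 24140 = 0.48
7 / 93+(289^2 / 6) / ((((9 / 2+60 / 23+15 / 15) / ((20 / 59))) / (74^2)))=2173989319003 / 682217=3186653.69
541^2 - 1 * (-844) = 293525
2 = 2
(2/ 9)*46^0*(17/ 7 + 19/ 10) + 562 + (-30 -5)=55436/ 105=527.96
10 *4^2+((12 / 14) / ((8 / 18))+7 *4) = 2659 / 14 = 189.93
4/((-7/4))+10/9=-74/63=-1.17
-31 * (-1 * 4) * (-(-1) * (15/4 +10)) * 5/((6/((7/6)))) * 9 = 59675/4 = 14918.75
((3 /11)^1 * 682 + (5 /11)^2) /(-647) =-22531 /78287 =-0.29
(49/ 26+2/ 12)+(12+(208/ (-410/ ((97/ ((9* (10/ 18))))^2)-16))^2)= 13628623586092/ 84027808917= 162.19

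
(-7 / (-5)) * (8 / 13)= 56 / 65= 0.86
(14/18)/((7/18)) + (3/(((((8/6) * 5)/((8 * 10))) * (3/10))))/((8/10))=152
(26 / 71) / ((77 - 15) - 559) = -26 / 35287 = -0.00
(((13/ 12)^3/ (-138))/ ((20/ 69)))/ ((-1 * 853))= 2197/ 58959360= 0.00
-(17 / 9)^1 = -17 / 9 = -1.89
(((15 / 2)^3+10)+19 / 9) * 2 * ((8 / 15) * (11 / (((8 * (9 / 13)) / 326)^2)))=1543344668437 / 87480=17642257.30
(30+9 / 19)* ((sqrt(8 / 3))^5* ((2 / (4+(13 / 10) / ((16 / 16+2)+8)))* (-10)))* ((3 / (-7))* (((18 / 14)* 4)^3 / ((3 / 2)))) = 66790.79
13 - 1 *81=-68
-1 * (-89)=89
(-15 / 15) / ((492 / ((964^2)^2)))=-215897763904 / 123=-1755266373.20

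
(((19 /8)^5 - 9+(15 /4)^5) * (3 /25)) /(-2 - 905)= -79443561 /743014400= -0.11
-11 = -11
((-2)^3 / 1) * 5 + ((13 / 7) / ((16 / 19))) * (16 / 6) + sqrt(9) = -1307 / 42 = -31.12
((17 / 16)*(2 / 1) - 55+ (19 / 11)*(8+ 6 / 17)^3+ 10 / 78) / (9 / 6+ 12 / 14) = 112589299291 / 278213364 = 404.69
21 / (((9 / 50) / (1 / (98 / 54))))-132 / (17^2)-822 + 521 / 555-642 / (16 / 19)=-13649295071 / 8982120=-1519.61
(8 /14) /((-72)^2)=1 /9072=0.00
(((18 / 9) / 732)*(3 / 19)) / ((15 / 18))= 3 / 5795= 0.00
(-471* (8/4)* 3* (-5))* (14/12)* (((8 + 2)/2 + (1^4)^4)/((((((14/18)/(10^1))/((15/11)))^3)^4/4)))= 2071130074947849198955078125000000000000000/6205698360280511949703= 333746494706234693466.23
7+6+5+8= 26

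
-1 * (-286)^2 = -81796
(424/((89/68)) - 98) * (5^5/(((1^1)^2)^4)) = 62843750/89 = 706109.55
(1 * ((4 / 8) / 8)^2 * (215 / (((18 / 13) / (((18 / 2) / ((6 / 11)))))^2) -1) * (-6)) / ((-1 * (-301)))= -4396391 / 1849344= -2.38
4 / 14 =2 / 7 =0.29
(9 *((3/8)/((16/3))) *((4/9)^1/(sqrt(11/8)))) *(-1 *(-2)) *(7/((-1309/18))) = -81 *sqrt(22)/8228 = -0.05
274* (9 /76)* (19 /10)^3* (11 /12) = 1632081 /8000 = 204.01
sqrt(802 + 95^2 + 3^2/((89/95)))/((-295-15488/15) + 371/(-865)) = -2595 * sqrt(77915762)/306699518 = -0.07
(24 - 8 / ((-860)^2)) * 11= 24406789 / 92450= 264.00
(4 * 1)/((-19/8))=-32/19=-1.68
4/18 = 2/9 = 0.22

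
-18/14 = -9/7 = -1.29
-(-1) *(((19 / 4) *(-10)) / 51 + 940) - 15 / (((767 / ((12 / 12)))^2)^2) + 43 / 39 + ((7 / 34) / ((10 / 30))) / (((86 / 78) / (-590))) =925414925153450657 / 1517924193827106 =609.66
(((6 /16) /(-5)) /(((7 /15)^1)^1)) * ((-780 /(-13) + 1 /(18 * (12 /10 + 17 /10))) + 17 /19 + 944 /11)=-1000511 /42427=-23.58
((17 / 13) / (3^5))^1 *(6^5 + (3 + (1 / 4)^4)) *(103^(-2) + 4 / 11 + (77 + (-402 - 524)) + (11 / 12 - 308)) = -54791568938571175 / 1132499377152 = -48381.10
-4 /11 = -0.36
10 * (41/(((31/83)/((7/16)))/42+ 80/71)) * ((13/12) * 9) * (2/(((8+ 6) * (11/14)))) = 6925836645/10930568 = 633.62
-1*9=-9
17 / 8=2.12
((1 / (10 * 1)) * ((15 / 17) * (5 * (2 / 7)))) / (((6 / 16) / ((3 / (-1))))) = -120 / 119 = -1.01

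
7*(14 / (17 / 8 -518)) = -784 / 4127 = -0.19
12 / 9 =4 / 3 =1.33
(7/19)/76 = 7/1444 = 0.00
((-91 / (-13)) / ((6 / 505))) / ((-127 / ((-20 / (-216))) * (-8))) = 17675 / 329184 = 0.05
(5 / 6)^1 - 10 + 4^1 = -5.17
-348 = -348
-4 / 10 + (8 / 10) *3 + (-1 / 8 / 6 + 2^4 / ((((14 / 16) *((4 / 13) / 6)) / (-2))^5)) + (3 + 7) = -2270566302910951 / 806736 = -2814509706.91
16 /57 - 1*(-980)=55876 /57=980.28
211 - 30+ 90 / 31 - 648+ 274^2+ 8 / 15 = 34694783 / 465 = 74612.44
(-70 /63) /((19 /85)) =-850 /171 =-4.97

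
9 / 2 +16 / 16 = 11 / 2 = 5.50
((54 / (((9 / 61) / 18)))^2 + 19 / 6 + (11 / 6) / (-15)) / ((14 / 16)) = 2232089848 / 45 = 49601996.62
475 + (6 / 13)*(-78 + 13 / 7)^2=154393 / 49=3150.88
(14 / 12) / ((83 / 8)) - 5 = -1217 / 249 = -4.89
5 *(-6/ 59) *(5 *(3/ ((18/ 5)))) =-125/ 59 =-2.12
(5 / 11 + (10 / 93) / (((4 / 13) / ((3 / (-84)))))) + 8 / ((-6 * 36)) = 0.41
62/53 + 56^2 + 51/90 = 4989001/1590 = 3137.74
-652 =-652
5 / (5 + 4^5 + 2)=5 / 1031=0.00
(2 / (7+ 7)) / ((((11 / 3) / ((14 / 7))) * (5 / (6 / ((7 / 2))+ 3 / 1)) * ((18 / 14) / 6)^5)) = 21952 / 135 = 162.61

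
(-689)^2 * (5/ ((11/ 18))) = 42724890/ 11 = 3884080.91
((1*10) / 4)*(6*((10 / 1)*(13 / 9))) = 650 / 3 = 216.67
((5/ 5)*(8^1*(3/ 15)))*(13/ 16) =13/ 10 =1.30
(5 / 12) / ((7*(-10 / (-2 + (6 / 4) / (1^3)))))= 1 / 336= 0.00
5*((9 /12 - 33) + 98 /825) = -106033 /660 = -160.66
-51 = -51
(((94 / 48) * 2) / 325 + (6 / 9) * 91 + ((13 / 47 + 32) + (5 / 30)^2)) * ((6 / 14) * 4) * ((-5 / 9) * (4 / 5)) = -29217944 / 412425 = -70.84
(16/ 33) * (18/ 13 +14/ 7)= 64/ 39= 1.64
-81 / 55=-1.47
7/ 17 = 0.41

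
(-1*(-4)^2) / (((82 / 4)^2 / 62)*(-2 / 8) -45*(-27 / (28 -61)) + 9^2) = -174592 / 463621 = -0.38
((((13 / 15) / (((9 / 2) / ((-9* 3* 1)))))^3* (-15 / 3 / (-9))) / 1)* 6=-35152 / 75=-468.69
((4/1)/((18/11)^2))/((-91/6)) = -242/2457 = -0.10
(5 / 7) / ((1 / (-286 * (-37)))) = 52910 / 7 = 7558.57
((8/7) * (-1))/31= -8/217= -0.04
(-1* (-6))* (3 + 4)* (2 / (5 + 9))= 6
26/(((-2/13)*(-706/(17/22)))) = 2873/15532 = 0.18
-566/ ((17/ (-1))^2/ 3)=-1698/ 289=-5.88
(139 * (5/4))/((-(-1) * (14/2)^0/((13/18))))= 9035/72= 125.49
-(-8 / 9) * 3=8 / 3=2.67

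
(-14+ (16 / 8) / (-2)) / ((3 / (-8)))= 40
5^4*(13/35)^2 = 4225/49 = 86.22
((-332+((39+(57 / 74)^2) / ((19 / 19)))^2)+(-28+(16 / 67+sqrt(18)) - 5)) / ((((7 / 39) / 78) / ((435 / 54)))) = 73515 * sqrt(2) / 7+59220886167575795 / 14063704144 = 4225754.72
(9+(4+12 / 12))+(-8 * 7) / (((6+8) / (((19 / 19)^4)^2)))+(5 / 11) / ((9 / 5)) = 1015 / 99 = 10.25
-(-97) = 97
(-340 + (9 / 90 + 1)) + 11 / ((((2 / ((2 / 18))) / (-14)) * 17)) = -519287 / 1530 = -339.40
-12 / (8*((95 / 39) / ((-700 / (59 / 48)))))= 393120 / 1121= 350.69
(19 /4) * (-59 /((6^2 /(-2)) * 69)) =1121 /4968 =0.23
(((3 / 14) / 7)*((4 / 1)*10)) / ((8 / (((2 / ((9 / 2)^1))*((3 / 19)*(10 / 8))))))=25 / 1862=0.01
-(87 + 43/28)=-2479/28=-88.54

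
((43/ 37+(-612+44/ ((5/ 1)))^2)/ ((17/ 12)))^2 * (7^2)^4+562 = 94032586781765098939040146/ 247275625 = 380274387262250773.56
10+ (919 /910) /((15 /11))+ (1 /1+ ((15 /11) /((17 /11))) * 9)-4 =3638953 /232050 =15.68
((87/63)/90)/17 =0.00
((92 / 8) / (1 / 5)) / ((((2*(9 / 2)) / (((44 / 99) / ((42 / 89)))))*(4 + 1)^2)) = 2047 / 8505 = 0.24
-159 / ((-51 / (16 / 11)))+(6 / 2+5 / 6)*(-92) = -195302 / 561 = -348.13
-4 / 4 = -1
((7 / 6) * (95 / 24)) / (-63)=-95 / 1296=-0.07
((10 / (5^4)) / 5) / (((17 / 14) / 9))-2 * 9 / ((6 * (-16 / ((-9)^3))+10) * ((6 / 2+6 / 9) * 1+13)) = -2168001 / 26158750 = -0.08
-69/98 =-0.70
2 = 2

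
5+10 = 15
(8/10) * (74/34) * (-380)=-661.65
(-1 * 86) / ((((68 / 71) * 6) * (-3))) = 3053 / 612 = 4.99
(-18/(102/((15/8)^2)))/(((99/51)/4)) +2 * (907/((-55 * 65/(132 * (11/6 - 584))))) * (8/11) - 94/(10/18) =1612341947/57200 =28187.80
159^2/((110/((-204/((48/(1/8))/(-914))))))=196408089/1760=111595.51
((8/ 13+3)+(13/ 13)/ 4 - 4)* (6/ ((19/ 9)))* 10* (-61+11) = 47250/ 247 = 191.30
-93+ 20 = -73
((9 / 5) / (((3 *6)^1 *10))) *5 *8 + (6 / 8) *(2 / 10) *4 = 1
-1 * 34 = -34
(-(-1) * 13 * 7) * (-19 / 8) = -1729 / 8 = -216.12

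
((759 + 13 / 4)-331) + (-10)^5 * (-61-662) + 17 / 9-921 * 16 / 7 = 18219178655 / 252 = 72298328.00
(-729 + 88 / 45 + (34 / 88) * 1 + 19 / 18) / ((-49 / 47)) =67524571 / 97020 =695.99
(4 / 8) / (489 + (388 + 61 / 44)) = 22 / 38649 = 0.00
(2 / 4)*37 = 37 / 2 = 18.50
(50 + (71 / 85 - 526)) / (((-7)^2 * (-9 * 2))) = 13463 / 24990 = 0.54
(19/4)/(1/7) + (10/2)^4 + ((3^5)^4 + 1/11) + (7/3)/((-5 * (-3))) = 6903834417803/1980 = 3486785059.50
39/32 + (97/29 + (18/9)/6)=13633/2784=4.90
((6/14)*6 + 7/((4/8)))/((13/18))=2088/91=22.95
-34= -34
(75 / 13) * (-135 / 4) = -194.71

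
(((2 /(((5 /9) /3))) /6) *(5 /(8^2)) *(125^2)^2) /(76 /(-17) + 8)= 2490234375 /256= 9727478.03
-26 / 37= -0.70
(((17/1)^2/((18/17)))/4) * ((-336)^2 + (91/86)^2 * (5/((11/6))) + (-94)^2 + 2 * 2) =24329673308599/2928816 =8306999.59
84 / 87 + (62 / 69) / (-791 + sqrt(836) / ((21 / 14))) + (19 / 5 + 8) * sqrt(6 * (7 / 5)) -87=-322954708879 / 3753732595 -248 * sqrt(209) / 129439055 + 59 * sqrt(210) / 25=-51.84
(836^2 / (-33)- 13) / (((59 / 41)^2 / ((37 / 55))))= -790834855 / 114873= -6884.43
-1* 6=-6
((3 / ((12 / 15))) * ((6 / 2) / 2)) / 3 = 1.88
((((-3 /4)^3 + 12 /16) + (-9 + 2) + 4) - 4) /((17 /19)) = -8113 /1088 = -7.46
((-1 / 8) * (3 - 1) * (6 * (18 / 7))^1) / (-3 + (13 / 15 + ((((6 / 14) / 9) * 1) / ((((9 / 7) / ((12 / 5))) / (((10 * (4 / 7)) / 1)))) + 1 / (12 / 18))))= 2430 / 79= 30.76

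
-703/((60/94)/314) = -345829.13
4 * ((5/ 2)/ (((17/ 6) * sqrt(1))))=60/ 17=3.53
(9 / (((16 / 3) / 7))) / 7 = 1.69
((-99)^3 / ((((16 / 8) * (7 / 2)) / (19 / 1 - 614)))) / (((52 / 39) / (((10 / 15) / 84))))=27491805 / 56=490925.09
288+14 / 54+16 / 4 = 7891 / 27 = 292.26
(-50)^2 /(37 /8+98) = 20000 /821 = 24.36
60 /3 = 20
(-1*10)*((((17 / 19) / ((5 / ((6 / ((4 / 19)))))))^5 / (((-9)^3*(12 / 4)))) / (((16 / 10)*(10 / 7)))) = 9938999 / 1440000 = 6.90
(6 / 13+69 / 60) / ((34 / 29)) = 12151 / 8840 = 1.37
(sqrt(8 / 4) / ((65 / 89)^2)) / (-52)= -7921*sqrt(2) / 219700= -0.05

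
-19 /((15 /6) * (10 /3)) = -2.28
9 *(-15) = -135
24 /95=0.25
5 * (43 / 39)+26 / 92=5.80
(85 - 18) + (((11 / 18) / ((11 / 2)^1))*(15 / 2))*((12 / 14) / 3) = 1412 / 21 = 67.24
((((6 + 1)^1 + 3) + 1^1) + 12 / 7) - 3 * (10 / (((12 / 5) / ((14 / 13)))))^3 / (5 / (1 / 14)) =2447719 / 276822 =8.84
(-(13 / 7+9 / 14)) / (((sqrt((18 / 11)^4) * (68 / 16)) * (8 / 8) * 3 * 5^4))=-121 / 1032750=-0.00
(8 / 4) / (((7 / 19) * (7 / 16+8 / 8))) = 608 / 161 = 3.78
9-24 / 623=5583 / 623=8.96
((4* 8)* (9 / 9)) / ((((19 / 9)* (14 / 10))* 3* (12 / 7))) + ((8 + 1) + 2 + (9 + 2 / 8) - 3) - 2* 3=1015 / 76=13.36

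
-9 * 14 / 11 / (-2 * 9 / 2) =14 / 11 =1.27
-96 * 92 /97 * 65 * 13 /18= -1243840 /291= -4274.36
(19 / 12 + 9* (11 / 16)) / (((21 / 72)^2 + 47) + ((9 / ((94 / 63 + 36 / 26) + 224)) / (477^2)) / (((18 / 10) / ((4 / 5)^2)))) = 973429118420 / 5898206245627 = 0.17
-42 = -42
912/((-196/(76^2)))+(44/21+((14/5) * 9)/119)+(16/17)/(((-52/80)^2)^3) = -26861.30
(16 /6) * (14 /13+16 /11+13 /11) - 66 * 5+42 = -39768 /143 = -278.10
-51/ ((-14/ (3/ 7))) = 153/ 98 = 1.56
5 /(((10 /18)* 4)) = 9 /4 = 2.25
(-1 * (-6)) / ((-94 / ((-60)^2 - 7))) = -229.34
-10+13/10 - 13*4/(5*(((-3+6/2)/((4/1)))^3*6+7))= -713/70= -10.19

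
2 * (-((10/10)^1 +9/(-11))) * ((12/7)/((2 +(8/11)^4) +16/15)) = -479160/2572241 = -0.19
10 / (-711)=-10 / 711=-0.01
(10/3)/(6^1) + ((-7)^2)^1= 446/9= 49.56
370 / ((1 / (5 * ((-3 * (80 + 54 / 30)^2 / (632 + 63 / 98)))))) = -519909348 / 8857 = -58700.39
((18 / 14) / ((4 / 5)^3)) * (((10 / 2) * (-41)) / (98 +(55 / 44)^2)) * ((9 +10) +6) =-640625 / 4956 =-129.26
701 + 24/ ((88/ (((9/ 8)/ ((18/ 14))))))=61709/ 88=701.24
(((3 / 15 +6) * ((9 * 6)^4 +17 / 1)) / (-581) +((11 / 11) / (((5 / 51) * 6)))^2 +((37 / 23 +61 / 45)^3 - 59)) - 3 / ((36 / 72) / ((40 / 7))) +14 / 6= -233962018416994997 / 2576660341500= -90800.49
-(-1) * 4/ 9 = 4/ 9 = 0.44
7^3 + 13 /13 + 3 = 347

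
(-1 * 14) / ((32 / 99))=-693 / 16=-43.31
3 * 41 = 123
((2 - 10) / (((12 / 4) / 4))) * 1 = -32 / 3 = -10.67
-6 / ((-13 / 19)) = 114 / 13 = 8.77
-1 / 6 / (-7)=1 / 42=0.02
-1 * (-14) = 14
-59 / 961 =-0.06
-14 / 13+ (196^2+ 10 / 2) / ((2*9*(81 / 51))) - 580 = 178511 / 234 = 762.87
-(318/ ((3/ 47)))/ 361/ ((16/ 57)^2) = -22419/ 128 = -175.15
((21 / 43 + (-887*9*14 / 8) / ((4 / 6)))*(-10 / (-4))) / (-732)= 12014135 / 167872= 71.57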